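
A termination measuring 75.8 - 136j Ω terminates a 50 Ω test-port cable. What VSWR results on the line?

VSWR ≈ 6.91

Γ = (Z_L − Z_0)/(Z_L + Z_0) = (25.8 − j136)/(125.8 − j136)
|Γ| = 138/185 = 0.747
VSWR = (1 + |Γ|)/(1 − |Γ|) = 1.75/0.253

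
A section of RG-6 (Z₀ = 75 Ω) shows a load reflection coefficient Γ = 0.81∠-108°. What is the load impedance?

Z_L = Z_0·(1 + Γ)/(1 − Γ) = 75·(0.75 − j0.77)/(1.25 + j0.77)

Z_L ≈ 12 − j53.6 Ω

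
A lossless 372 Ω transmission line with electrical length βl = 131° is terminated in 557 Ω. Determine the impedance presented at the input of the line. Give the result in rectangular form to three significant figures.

Z_in ≈ 326 + j134 Ω

tan(βl) = tan(131°) = -1.15
Z_in = Z_0·(Z_L + jZ_0·tanβl)/(Z_0 + jZ_L·tanβl)
     = 372·(557 − j428)/(372 − j641)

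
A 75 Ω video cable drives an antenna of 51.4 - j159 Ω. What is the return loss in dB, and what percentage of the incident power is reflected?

RL ≈ 2.03 dB; 62.6% of incident power reflected

Γ = (-23.6 − j159)/(126.4 − j159), |Γ| = 0.791
RL = −20·log₁₀(0.791) = 2.03 dB
P_refl/P_inc = |Γ|² = 0.626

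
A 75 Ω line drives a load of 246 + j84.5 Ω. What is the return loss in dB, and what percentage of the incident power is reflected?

RL ≈ 4.81 dB; 33% of incident power reflected

Γ = (171 + j84.5)/(321 + j84.5), |Γ| = 0.575
RL = −20·log₁₀(0.575) = 4.81 dB
P_refl/P_inc = |Γ|² = 0.33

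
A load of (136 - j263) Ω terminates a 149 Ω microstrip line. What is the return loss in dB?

RL ≈ 3.36 dB

Γ = (-13 − j263)/(285 − j263), |Γ| = 0.679
RL = −20·log₁₀|Γ| = −20·log₁₀(0.679)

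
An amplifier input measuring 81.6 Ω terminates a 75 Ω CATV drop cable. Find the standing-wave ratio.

VSWR ≈ 1.09

Γ = (81.6 − 75)/(81.6 + 75) = 0.0421
VSWR = (1 + 0.0421)/(1 − 0.0421)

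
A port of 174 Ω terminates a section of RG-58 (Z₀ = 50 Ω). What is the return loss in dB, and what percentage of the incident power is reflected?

Γ = (174 − 50)/(174 + 50) = 0.554
RL = −20·log₁₀(0.554) = 5.14 dB
P_refl/P_inc = |Γ|² = 0.306

RL ≈ 5.14 dB; 30.6% of incident power reflected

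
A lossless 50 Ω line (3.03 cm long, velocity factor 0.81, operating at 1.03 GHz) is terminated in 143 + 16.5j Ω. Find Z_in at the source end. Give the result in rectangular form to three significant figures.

λ = v/f = 0.81·c / 1.03 GHz = 0.236 m
βl = 2π·l/λ = 2π × 0.128 = 46.2°
tan(βl) = tan(46.2°) = 1.04
Z_in = Z_0·(Z_L + jZ_0·tanβl)/(Z_0 + jZ_L·tanβl)
     = 50·(143 + j68.7)/(32.8 + j149)

Z_in ≈ 32 − j40.9 Ω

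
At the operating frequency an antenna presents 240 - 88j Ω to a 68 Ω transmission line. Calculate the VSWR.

Γ = (Z_L − Z_0)/(Z_L + Z_0) = (172 − j88)/(308 − j88)
|Γ| = 193/320 = 0.603
VSWR = (1 + |Γ|)/(1 − |Γ|) = 1.6/0.397

VSWR ≈ 4.04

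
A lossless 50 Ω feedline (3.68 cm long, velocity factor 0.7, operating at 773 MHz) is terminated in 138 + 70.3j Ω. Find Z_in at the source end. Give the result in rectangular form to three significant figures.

Z_in ≈ 30.9 − j49.8 Ω

λ = v/f = 0.7·c / 773 MHz = 0.272 m
βl = 2π·l/λ = 2π × 0.135 = 48.8°
tan(βl) = tan(48.8°) = 1.14
Z_in = Z_0·(Z_L + jZ_0·tanβl)/(Z_0 + jZ_L·tanβl)
     = 50·(138 + j127)/(-30.2 + j157)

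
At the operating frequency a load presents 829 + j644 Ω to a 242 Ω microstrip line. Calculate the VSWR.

Γ = (Z_L − Z_0)/(Z_L + Z_0) = (587 + j644)/(1071 + j644)
|Γ| = 871/1250 = 0.697
VSWR = (1 + |Γ|)/(1 − |Γ|) = 1.7/0.303

VSWR ≈ 5.61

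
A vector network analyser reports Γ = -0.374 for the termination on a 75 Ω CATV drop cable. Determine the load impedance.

Z_L = Z_0·(1 + Γ)/(1 − Γ) = 75·(0.626)/(1.37)

Z_L ≈ 34.2 Ω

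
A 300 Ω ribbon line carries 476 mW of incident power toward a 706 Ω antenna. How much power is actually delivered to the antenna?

Γ = (706 − 300)/(706 + 300) = 0.404
|Γ|² = 0.163
P_refl = |Γ|²·P_inc = 77.5 mW, P_del = (1 − |Γ|²)·P_inc = 398 mW

P_delivered ≈ 398 mW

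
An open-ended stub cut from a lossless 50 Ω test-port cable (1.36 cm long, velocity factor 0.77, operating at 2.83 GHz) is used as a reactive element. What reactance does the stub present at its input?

λ = v/f = 0.77·c / 2.83 GHz = 0.0816 m
βl = 2π·l/λ = 2π × 0.167 = 60°
tan(βl) = 1.73
For an open-ended stub, Z_in = −jZ_0·cot(βl) = −jZ_0/tan(βl)

X_in ≈ -28.9 Ω (capacitive)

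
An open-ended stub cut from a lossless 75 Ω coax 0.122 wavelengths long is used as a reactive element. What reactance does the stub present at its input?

βl = 2π × 0.122 = 43.9°
tan(βl) = 0.963
For an open-ended stub, Z_in = −jZ_0·cot(βl) = −jZ_0/tan(βl)

X_in ≈ -77.9 Ω (capacitive)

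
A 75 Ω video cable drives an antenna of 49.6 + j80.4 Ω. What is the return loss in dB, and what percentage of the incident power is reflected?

RL ≈ 4.9 dB; 32.3% of incident power reflected

Γ = (-25.4 + j80.4)/(124.6 + j80.4), |Γ| = 0.569
RL = −20·log₁₀(0.569) = 4.9 dB
P_refl/P_inc = |Γ|² = 0.323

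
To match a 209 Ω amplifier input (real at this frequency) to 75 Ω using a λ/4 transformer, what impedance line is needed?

Z_qwt ≈ 125 Ω

Z_qwt = √(Z_0·R_L) = √(75 × 209) = √15680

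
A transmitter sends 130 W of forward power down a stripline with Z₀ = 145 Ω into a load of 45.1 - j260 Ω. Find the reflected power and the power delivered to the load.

P_reflected ≈ 97.2 W; P_delivered ≈ 32.8 W

|Γ| = |(-99.9 − j260)/(190.1 − j260)| = 0.865
|Γ|² = 0.748
P_refl = |Γ|²·P_inc = 97.2 W, P_del = (1 − |Γ|²)·P_inc = 32.8 W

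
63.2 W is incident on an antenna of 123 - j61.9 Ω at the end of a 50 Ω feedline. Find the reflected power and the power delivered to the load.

|Γ| = |(73 − j61.9)/(173 − j61.9)| = 0.521
|Γ|² = 0.271
P_refl = |Γ|²·P_inc = 17.1 W, P_del = (1 − |Γ|²)·P_inc = 46.1 W

P_reflected ≈ 17.1 W; P_delivered ≈ 46.1 W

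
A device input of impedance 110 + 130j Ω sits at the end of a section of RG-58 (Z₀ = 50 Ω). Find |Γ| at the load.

Γ = (Z_L − Z_0)/(Z_L + Z_0) = (60 + j130)/(160 + j130)
|Γ| = 143/206

|Γ| ≈ 0.695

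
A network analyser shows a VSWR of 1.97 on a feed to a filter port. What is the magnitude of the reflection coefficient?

|Γ| ≈ 0.327

|Γ| = (S − 1)/(S + 1) = (1.97 − 1)/(1.97 + 1) = 0.97/2.97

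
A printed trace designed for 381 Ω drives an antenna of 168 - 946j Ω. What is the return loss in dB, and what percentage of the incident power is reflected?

RL ≈ 1.05 dB; 78.6% of incident power reflected

Γ = (-213 − j946)/(549 − j946), |Γ| = 0.887
RL = −20·log₁₀(0.887) = 1.05 dB
P_refl/P_inc = |Γ|² = 0.786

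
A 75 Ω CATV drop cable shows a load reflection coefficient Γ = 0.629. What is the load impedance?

Z_L ≈ 329 Ω

Z_L = Z_0·(1 + Γ)/(1 − Γ) = 75·(1.63)/(0.371)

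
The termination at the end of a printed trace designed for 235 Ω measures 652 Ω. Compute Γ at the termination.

Γ = 0.47

Γ = (Z_L − Z_0)/(Z_L + Z_0) = (652 − 235)/(652 + 235) = 417/887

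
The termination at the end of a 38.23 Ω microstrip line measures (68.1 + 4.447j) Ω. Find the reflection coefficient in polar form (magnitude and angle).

Γ ≈ 0.284 ∠ 6.07°

Γ = (Z_L − Z_0)/(Z_L + Z_0) = (29.87 + j4.447)/(106.3 + j4.447)
|Γ| = 30.2/106 = 0.284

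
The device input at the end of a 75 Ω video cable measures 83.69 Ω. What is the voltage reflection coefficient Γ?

Γ = 0.0548

Γ = (Z_L − Z_0)/(Z_L + Z_0) = (83.69 − 75)/(83.69 + 75) = 8.69/158.7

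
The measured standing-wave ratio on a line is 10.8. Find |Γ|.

|Γ| ≈ 0.831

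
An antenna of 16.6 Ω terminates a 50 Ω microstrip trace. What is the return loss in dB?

RL ≈ 5.99 dB

Γ = (16.6 − 50)/(16.6 + 50) = -0.502
RL = −20·log₁₀|Γ| = −20·log₁₀(0.502)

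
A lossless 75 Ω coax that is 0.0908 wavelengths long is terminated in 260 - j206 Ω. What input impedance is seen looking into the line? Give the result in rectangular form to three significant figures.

βl = 2π × 0.0908 = 32.7°
tan(βl) = tan(32.7°) = 0.642
Z_in = Z_0·(Z_L + jZ_0·tanβl)/(Z_0 + jZ_L·tanβl)
     = 75·(260 − j158)/(207 + j167)

Z_in ≈ 29.2 − j80.6 Ω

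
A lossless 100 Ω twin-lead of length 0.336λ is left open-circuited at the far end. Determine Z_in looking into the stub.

Z_in ≈ +j60 Ω

βl = 2π × 0.336 = 121°
tan(βl) = -1.67
For an open-circuited stub, Z_in = −jZ_0·cot(βl) = −jZ_0/tan(βl)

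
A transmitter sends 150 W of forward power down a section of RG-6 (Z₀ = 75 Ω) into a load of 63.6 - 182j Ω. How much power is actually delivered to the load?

P_delivered ≈ 54.7 W

|Γ| = |(-11.4 − j182)/(138.6 − j182)| = 0.797
|Γ|² = 0.635
P_refl = |Γ|²·P_inc = 95.3 W, P_del = (1 − |Γ|²)·P_inc = 54.7 W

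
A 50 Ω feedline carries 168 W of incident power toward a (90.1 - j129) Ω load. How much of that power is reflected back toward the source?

|Γ| = |(40.1 − j129)/(140.1 − j129)| = 0.709
|Γ|² = 0.503
P_refl = |Γ|²·P_inc = 84.5 W, P_del = (1 − |Γ|²)·P_inc = 83.5 W

P_reflected ≈ 84.5 W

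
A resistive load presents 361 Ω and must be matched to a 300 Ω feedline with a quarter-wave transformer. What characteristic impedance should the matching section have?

Z_qwt = √(Z_0·R_L) = √(300 × 361) = √108300

Z_qwt ≈ 329 Ω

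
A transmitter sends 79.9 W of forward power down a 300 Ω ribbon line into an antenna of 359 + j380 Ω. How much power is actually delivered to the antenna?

P_delivered ≈ 59.5 W

|Γ| = |(59 + j380)/(659 + j380)| = 0.506
|Γ|² = 0.256
P_refl = |Γ|²·P_inc = 20.4 W, P_del = (1 − |Γ|²)·P_inc = 59.5 W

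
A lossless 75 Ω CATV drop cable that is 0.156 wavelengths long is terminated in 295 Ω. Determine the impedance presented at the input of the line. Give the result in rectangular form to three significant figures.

βl = 2π × 0.156 = 56.2°
tan(βl) = tan(56.2°) = 1.49
Z_in = Z_0·(Z_L + jZ_0·tanβl)/(Z_0 + jZ_L·tanβl)
     = 75·(295 + j112)/(75 + j440)

Z_in ≈ 26.9 − j45.7 Ω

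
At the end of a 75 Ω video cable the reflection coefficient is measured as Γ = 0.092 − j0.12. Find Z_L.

Z_L = Z_0·(1 + Γ)/(1 − Γ) = 75·(1.09 − j0.12)/(0.908 + j0.12)

Z_L ≈ 87.4 − j21.5 Ω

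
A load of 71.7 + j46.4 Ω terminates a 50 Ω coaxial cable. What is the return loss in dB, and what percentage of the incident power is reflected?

RL ≈ 8.11 dB; 15.5% of incident power reflected

Γ = (21.7 + j46.4)/(121.7 + j46.4), |Γ| = 0.393
RL = −20·log₁₀(0.393) = 8.11 dB
P_refl/P_inc = |Γ|² = 0.155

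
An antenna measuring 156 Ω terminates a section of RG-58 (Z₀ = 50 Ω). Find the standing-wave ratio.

VSWR ≈ 3.12

Γ = (156 − 50)/(156 + 50) = 0.515
VSWR = (1 + 0.515)/(1 − 0.515)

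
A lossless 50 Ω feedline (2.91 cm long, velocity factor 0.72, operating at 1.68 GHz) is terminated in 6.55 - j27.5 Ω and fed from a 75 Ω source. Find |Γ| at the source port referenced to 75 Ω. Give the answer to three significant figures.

λ = v/f = 0.72·c / 1.68 GHz = 0.129 m
βl = 2π·l/λ = 2π × 0.226 = 81.5°
tan(βl) = 6.68
Z_in = Z_0·(Z_L + jZ_0·tanβl)/(Z_0 + jZ_L·tanβl) = 13.2 + j63.1 Ω
Γ_s = (Z_in − Z_s)/(Z_in + Z_s) = (-61.8 + j63.1)/(88.2 + j63.1), |Γ_s| = 0.814

|Γ| ≈ 0.814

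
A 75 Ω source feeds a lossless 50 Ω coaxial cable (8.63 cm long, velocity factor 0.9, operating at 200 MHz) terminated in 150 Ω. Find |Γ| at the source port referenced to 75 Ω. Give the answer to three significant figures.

|Γ| ≈ 0.417

λ = v/f = 0.9·c / 200 MHz = 1.35 m
βl = 2π·l/λ = 2π × 0.0639 = 23°
tan(βl) = 0.425
Z_in = Z_0·(Z_L + jZ_0·tanβl)/(Z_0 + jZ_L·tanβl) = 67.5 − j64.8 Ω
Γ_s = (Z_in − Z_s)/(Z_in + Z_s) = (-7.51 − j64.8)/(142 − j64.8), |Γ_s| = 0.417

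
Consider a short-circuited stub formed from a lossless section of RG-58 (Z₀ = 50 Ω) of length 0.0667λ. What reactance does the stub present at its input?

X_in ≈ 22.3 Ω (inductive)

βl = 2π × 0.0667 = 24°
tan(βl) = 0.445
For a short-circuited stub, Z_in = jZ_0·tan(βl)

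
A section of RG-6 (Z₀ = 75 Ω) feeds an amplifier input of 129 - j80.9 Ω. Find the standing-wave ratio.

VSWR ≈ 2.59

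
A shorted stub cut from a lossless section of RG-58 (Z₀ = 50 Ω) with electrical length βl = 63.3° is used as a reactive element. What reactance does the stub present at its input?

tan(βl) = 1.99
For a shorted stub, Z_in = jZ_0·tan(βl)

X_in ≈ 99.4 Ω (inductive)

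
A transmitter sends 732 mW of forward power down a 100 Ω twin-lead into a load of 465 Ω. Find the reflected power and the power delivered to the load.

P_reflected ≈ 305 mW; P_delivered ≈ 427 mW

Γ = (465 − 100)/(465 + 100) = 0.646
|Γ|² = 0.417
P_refl = |Γ|²·P_inc = 305 mW, P_del = (1 − |Γ|²)·P_inc = 427 mW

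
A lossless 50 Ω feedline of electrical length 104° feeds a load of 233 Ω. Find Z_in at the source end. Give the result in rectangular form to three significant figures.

tan(βl) = tan(104°) = -4.01
Z_in = Z_0·(Z_L + jZ_0·tanβl)/(Z_0 + jZ_L·tanβl)
     = 50·(233 − j201)/(50 − j935)

Z_in ≈ 11.4 + j11.9 Ω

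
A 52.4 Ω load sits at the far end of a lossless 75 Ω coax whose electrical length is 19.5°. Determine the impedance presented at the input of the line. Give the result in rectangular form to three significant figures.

tan(βl) = tan(19.5°) = 0.354
Z_in = Z_0·(Z_L + jZ_0·tanβl)/(Z_0 + jZ_L·tanβl)
     = 75·(52.4 + j26.6)/(75 + j18.6)

Z_in ≈ 55.6 + j12.8 Ω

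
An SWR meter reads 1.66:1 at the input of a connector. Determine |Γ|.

|Γ| = (S − 1)/(S + 1) = (1.66 − 1)/(1.66 + 1) = 0.66/2.66

|Γ| ≈ 0.248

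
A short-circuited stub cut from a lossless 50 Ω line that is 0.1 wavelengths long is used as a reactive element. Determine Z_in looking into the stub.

Z_in ≈ +j36.3 Ω

βl = 2π × 0.1 = 36°
tan(βl) = 0.727
For a short-circuited stub, Z_in = jZ_0·tan(βl)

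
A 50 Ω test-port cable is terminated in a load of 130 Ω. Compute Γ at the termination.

Γ = 0.444

Γ = (Z_L − Z_0)/(Z_L + Z_0) = (130 − 50)/(130 + 50) = 80/180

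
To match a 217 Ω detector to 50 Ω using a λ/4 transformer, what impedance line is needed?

Z_qwt ≈ 104 Ω

Z_qwt = √(Z_0·R_L) = √(50 × 217) = √10850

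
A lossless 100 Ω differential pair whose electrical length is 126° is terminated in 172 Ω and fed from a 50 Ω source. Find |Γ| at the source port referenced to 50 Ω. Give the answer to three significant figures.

tan(βl) = -1.38
Z_in = Z_0·(Z_L + jZ_0·tanβl)/(Z_0 + jZ_L·tanβl) = 75.4 + j40.8 Ω
Γ_s = (Z_in − Z_s)/(Z_in + Z_s) = (25.4 + j40.8)/(125 + j40.8), |Γ_s| = 0.364

|Γ| ≈ 0.364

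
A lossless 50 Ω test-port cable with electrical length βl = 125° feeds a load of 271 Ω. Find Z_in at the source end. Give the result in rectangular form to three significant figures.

tan(βl) = tan(125°) = -1.43
Z_in = Z_0·(Z_L + jZ_0·tanβl)/(Z_0 + jZ_L·tanβl)
     = 50·(271 − j71.4)/(50 − j387)

Z_in ≈ 13.5 + j33.3 Ω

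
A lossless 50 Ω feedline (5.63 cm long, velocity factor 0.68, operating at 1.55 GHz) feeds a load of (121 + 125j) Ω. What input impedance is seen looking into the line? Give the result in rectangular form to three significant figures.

λ = v/f = 0.68·c / 1.55 GHz = 0.132 m
βl = 2π·l/λ = 2π × 0.428 = 154°
tan(βl) = tan(154°) = -0.488
Z_in = Z_0·(Z_L + jZ_0·tanβl)/(Z_0 + jZ_L·tanβl)
     = 50·(121 + j101)/(111 − j59)

Z_in ≈ 23.7 + j57.9 Ω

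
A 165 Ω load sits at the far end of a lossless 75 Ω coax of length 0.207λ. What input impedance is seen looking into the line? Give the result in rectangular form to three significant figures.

βl = 2π × 0.207 = 74.5°
tan(βl) = tan(74.5°) = 3.61
Z_in = Z_0·(Z_L + jZ_0·tanβl)/(Z_0 + jZ_L·tanβl)
     = 75·(165 + j271)/(75 + j596)

Z_in ≈ 36.1 − j16.2 Ω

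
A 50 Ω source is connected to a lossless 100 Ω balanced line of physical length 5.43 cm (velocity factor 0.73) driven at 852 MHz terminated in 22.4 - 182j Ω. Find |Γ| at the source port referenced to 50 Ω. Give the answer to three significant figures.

|Γ| ≈ 0.841

λ = v/f = 0.73·c / 852 MHz = 0.257 m
βl = 2π·l/λ = 2π × 0.211 = 76°
tan(βl) = 4.03
Z_in = Z_0·(Z_L + jZ_0·tanβl)/(Z_0 + jZ_L·tanβl) = 5.49 + j25.9 Ω
Γ_s = (Z_in − Z_s)/(Z_in + Z_s) = (-44.5 + j25.9)/(55.5 + j25.9), |Γ_s| = 0.841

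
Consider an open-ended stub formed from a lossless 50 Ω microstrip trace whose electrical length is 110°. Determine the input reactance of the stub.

X_in ≈ 18.2 Ω (inductive)

tan(βl) = -2.75
For an open-ended stub, Z_in = −jZ_0·cot(βl) = −jZ_0/tan(βl)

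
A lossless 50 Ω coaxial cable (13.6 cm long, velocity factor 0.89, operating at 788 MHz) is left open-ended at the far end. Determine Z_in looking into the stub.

Z_in ≈ +j70.1 Ω

λ = v/f = 0.89·c / 788 MHz = 0.339 m
βl = 2π·l/λ = 2π × 0.401 = 144°
tan(βl) = -0.713
For an open-ended stub, Z_in = −jZ_0·cot(βl) = −jZ_0/tan(βl)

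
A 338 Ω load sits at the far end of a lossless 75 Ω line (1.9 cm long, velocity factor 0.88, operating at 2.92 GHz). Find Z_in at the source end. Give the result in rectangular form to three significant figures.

Z_in ≈ 17.7 − j18.2 Ω

λ = v/f = 0.88·c / 2.92 GHz = 0.0904 m
βl = 2π·l/λ = 2π × 0.21 = 75.7°
tan(βl) = tan(75.7°) = 3.91
Z_in = Z_0·(Z_L + jZ_0·tanβl)/(Z_0 + jZ_L·tanβl)
     = 75·(338 + j293)/(75 + j1320)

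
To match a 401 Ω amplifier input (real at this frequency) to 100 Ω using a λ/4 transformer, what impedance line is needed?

Z_qwt = √(Z_0·R_L) = √(100 × 401) = √40100

Z_qwt ≈ 200 Ω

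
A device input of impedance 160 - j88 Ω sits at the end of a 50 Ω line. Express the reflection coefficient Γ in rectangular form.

Γ = (Z_L − Z_0)/(Z_L + Z_0) = (110 − j88)/(210 − j88)

Γ ≈ 0.595 − j0.17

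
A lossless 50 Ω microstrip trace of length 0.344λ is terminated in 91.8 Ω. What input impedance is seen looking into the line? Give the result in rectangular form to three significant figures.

Z_in ≈ 34.8 + j20.8 Ω

βl = 2π × 0.344 = 124°
tan(βl) = tan(124°) = -1.49
Z_in = Z_0·(Z_L + jZ_0·tanβl)/(Z_0 + jZ_L·tanβl)
     = 50·(91.8 − j74.6)/(50 − j137)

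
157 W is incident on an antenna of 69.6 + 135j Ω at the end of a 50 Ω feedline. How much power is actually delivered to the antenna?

|Γ| = |(19.6 + j135)/(119.6 + j135)| = 0.756
|Γ|² = 0.572
P_refl = |Γ|²·P_inc = 89.8 W, P_del = (1 − |Γ|²)·P_inc = 67.2 W

P_delivered ≈ 67.2 W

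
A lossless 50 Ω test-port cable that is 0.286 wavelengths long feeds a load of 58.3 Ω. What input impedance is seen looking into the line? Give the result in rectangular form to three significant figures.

Z_in ≈ 43.5 + j2.93 Ω

βl = 2π × 0.286 = 103°
tan(βl) = tan(103°) = -4.35
Z_in = Z_0·(Z_L + jZ_0·tanβl)/(Z_0 + jZ_L·tanβl)
     = 50·(58.3 − j217)/(50 − j253)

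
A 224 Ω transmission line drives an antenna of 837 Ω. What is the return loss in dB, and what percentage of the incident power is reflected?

Γ = (837 − 224)/(837 + 224) = 0.578
RL = −20·log₁₀(0.578) = 4.77 dB
P_refl/P_inc = |Γ|² = 0.334

RL ≈ 4.77 dB; 33.4% of incident power reflected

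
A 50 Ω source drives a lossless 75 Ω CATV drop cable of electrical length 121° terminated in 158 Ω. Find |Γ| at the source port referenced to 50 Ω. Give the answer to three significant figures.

tan(βl) = -1.66
Z_in = Z_0·(Z_L + jZ_0·tanβl)/(Z_0 + jZ_L·tanβl) = 44.8 + j32.3 Ω
Γ_s = (Z_in − Z_s)/(Z_in + Z_s) = (-5.19 + j32.3)/(94.8 + j32.3), |Γ_s| = 0.326

|Γ| ≈ 0.326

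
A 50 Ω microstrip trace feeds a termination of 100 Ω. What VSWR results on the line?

Γ = (100 − 50)/(100 + 50) = 0.333
VSWR = (1 + 0.333)/(1 − 0.333)

VSWR ≈ 2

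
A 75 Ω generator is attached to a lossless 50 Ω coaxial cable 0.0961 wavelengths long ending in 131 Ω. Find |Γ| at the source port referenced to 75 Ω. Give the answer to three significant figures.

|Γ| ≈ 0.433

βl = 2π × 0.0961 = 34.6°
tan(βl) = 0.69
Z_in = Z_0·(Z_L + jZ_0·tanβl)/(Z_0 + jZ_L·tanβl) = 45.3 − j47.4 Ω
Γ_s = (Z_in − Z_s)/(Z_in + Z_s) = (-29.7 − j47.4)/(120 − j47.4), |Γ_s| = 0.433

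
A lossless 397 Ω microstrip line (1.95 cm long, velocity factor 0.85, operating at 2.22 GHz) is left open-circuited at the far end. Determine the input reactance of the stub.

λ = v/f = 0.85·c / 2.22 GHz = 0.115 m
βl = 2π·l/λ = 2π × 0.17 = 61.1°
tan(βl) = 1.81
For an open-circuited stub, Z_in = −jZ_0·cot(βl) = −jZ_0/tan(βl)

X_in ≈ -219 Ω (capacitive)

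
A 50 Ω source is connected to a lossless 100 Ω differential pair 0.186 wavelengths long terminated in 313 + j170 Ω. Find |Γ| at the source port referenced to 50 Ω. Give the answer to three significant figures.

βl = 2π × 0.186 = 67°
tan(βl) = 2.35
Z_in = Z_0·(Z_L + jZ_0·tanβl)/(Z_0 + jZ_L·tanβl) = 32.4 − j55.7 Ω
Γ_s = (Z_in − Z_s)/(Z_in + Z_s) = (-17.6 − j55.7)/(82.4 − j55.7), |Γ_s| = 0.588

|Γ| ≈ 0.588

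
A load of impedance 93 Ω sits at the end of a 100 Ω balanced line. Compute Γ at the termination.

Γ = (Z_L − Z_0)/(Z_L + Z_0) = (93 − 100)/(93 + 100) = -7/193

Γ = -0.0363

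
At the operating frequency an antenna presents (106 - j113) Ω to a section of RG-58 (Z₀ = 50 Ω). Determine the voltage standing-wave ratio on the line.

Γ = (Z_L − Z_0)/(Z_L + Z_0) = (56 − j113)/(156 − j113)
|Γ| = 126/193 = 0.655
VSWR = (1 + |Γ|)/(1 − |Γ|) = 1.65/0.345

VSWR ≈ 4.79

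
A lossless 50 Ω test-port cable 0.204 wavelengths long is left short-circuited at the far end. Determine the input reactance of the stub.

X_in ≈ 168 Ω (inductive)

βl = 2π × 0.204 = 73.4°
tan(βl) = 3.36
For a short-circuited stub, Z_in = jZ_0·tan(βl)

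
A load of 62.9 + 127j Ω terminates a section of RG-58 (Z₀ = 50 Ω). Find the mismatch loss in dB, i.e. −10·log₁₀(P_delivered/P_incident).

mismatch loss ≈ 3.61 dB

Γ = (12.9 + j127)/(112.9 + j127), |Γ| = 0.751
|Γ|² = 0.564, so P_del/P_inc = 1 − |Γ|² = 0.436
ML = −10·log₁₀(1 − |Γ|²)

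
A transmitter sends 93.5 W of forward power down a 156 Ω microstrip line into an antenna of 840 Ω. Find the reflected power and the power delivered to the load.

P_reflected ≈ 44.1 W; P_delivered ≈ 49.4 W

Γ = (840 − 156)/(840 + 156) = 0.687
|Γ|² = 0.472
P_refl = |Γ|²·P_inc = 44.1 W, P_del = (1 − |Γ|²)·P_inc = 49.4 W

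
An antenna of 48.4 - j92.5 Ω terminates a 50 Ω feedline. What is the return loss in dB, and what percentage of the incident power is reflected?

RL ≈ 3.29 dB; 46.9% of incident power reflected

Γ = (-1.6 − j92.5)/(98.4 − j92.5), |Γ| = 0.685
RL = −20·log₁₀(0.685) = 3.29 dB
P_refl/P_inc = |Γ|² = 0.469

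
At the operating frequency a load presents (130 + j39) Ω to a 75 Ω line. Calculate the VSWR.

VSWR ≈ 1.95

Γ = (Z_L − Z_0)/(Z_L + Z_0) = (55 + j39)/(205 + j39)
|Γ| = 67.4/209 = 0.323
VSWR = (1 + |Γ|)/(1 − |Γ|) = 1.32/0.677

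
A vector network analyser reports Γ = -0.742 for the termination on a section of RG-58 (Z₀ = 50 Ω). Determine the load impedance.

Z_L = Z_0·(1 + Γ)/(1 − Γ) = 50·(0.258)/(1.74)

Z_L ≈ 7.41 Ω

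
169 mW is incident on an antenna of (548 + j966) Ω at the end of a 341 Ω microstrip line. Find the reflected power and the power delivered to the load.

P_reflected ≈ 95.7 mW; P_delivered ≈ 73.3 mW

|Γ| = |(207 + j966)/(889 + j966)| = 0.753
|Γ|² = 0.566
P_refl = |Γ|²·P_inc = 95.7 mW, P_del = (1 − |Γ|²)·P_inc = 73.3 mW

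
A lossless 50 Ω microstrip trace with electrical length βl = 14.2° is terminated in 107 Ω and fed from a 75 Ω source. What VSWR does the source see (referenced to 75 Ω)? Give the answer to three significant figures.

VSWR ≈ 1.58

tan(βl) = 0.253
Z_in = Z_0·(Z_L + jZ_0·tanβl)/(Z_0 + jZ_L·tanβl) = 88 − j35 Ω
Γ_s = (Z_in − Z_s)/(Z_in + Z_s) = (13 − j35)/(163 − j35), |Γ_s| = 0.224
VSWR = (1 + |Γ_s|)/(1 − |Γ_s|)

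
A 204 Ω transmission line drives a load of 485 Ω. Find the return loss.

RL ≈ 7.79 dB

Γ = (485 − 204)/(485 + 204) = 0.408
RL = −20·log₁₀|Γ| = −20·log₁₀(0.408)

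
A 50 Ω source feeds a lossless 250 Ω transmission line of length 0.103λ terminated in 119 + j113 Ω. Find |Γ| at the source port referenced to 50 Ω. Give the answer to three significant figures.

|Γ| ≈ 0.838

βl = 2π × 0.103 = 37.1°
tan(βl) = 0.756
Z_in = Z_0·(Z_L + jZ_0·tanβl)/(Z_0 + jZ_L·tanβl) = 332 + j277 Ω
Γ_s = (Z_in − Z_s)/(Z_in + Z_s) = (282 + j277)/(382 + j277), |Γ_s| = 0.838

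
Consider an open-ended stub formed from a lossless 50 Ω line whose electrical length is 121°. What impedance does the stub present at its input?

Z_in ≈ +j30 Ω

tan(βl) = -1.66
For an open-ended stub, Z_in = −jZ_0·cot(βl) = −jZ_0/tan(βl)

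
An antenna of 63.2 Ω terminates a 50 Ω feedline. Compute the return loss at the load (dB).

RL ≈ 18.7 dB

Γ = (63.2 − 50)/(63.2 + 50) = 0.117
RL = −20·log₁₀|Γ| = −20·log₁₀(0.117)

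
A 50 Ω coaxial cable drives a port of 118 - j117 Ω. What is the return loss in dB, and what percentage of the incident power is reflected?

RL ≈ 3.6 dB; 43.7% of incident power reflected

Γ = (68 − j117)/(168 − j117), |Γ| = 0.661
RL = −20·log₁₀(0.661) = 3.6 dB
P_refl/P_inc = |Γ|² = 0.437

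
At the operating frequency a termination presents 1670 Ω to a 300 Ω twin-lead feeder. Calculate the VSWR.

VSWR ≈ 5.57

For a purely resistive load, VSWR = R_L/Z_0 or Z_0/R_L (whichever > 1) = 1670/300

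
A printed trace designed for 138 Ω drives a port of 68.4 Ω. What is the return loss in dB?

RL ≈ 9.44 dB

Γ = (68.4 − 138)/(68.4 + 138) = -0.337
RL = −20·log₁₀|Γ| = −20·log₁₀(0.337)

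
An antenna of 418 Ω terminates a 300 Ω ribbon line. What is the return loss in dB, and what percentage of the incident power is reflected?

Γ = (418 − 300)/(418 + 300) = 0.164
RL = −20·log₁₀(0.164) = 15.7 dB
P_refl/P_inc = |Γ|² = 0.027

RL ≈ 15.7 dB; 2.7% of incident power reflected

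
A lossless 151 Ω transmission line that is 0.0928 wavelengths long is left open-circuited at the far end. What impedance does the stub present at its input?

βl = 2π × 0.0928 = 33.4°
tan(βl) = 0.66
For an open-circuited stub, Z_in = −jZ_0·cot(βl) = −jZ_0/tan(βl)

Z_in ≈ −j229 Ω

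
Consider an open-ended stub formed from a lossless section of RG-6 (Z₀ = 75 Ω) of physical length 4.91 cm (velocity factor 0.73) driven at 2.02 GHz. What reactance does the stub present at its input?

X_in ≈ 246 Ω (inductive)

λ = v/f = 0.73·c / 2.02 GHz = 0.108 m
βl = 2π·l/λ = 2π × 0.453 = 163°
tan(βl) = -0.305
For an open-ended stub, Z_in = −jZ_0·cot(βl) = −jZ_0/tan(βl)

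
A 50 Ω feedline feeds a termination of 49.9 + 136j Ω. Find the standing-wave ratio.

Γ = (Z_L − Z_0)/(Z_L + Z_0) = (-0.1 + j136)/(99.9 + j136)
|Γ| = 136/169 = 0.806
VSWR = (1 + |Γ|)/(1 − |Γ|) = 1.81/0.194

VSWR ≈ 9.31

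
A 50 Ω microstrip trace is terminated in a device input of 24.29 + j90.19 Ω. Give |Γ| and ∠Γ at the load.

Γ = (Z_L − Z_0)/(Z_L + Z_0) = (-25.71 + j90.19)/(74.29 + j90.19)
|Γ| = 93.8/117 = 0.803

Γ ≈ 0.803 ∠ 55.4°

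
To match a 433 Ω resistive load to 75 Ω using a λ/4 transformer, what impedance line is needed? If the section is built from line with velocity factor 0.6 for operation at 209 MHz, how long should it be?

Z_qwt ≈ 180 Ω; length ≈ 21.5 cm

Z_qwt = √(Z_0·R_L) = √(75 × 433) = √32480
λ = 0.6·c/f = 0.861 m, so l = λ/4 = 0.215 m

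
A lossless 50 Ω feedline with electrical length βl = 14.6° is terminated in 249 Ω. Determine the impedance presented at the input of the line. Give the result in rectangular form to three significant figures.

tan(βl) = tan(14.6°) = 0.26
Z_in = Z_0·(Z_L + jZ_0·tanβl)/(Z_0 + jZ_L·tanβl)
     = 50·(249 + j13)/(50 + j64.9)

Z_in ≈ 99.1 − j116 Ω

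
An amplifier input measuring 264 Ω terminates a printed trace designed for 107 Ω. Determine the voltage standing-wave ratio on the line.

For a purely resistive load, VSWR = R_L/Z_0 or Z_0/R_L (whichever > 1) = 264/107

VSWR ≈ 2.47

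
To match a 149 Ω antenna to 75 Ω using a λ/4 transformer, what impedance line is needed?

Z_qwt ≈ 106 Ω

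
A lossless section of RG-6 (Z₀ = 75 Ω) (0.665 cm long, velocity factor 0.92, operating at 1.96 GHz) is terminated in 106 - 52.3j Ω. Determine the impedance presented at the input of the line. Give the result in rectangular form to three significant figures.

λ = v/f = 0.92·c / 1.96 GHz = 0.141 m
βl = 2π·l/λ = 2π × 0.0472 = 17°
tan(βl) = tan(17°) = 0.306
Z_in = Z_0·(Z_L + jZ_0·tanβl)/(Z_0 + jZ_L·tanβl)
     = 75·(106 − j29.4)/(91 + j32.4)

Z_in ≈ 69.9 − j49.1 Ω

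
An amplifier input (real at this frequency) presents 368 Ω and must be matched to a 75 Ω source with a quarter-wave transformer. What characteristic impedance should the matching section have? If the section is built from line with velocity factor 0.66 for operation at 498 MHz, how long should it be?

Z_qwt = √(Z_0·R_L) = √(75 × 368) = √27600
λ = 0.66·c/f = 0.398 m, so l = λ/4 = 0.0994 m

Z_qwt ≈ 166 Ω; length ≈ 9.94 cm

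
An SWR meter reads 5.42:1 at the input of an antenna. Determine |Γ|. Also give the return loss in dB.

|Γ| ≈ 0.688; return loss ≈ 3.24 dB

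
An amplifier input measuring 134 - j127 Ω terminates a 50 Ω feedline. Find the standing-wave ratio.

Γ = (Z_L − Z_0)/(Z_L + Z_0) = (84 − j127)/(184 − j127)
|Γ| = 152/224 = 0.681
VSWR = (1 + |Γ|)/(1 − |Γ|) = 1.68/0.319

VSWR ≈ 5.27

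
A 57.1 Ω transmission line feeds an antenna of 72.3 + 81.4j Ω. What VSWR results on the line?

Γ = (Z_L − Z_0)/(Z_L + Z_0) = (15.2 + j81.4)/(129.4 + j81.4)
|Γ| = 82.8/153 = 0.542
VSWR = (1 + |Γ|)/(1 − |Γ|) = 1.54/0.458

VSWR ≈ 3.36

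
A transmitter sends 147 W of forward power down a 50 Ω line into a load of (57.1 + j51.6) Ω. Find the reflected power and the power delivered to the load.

|Γ| = |(7.1 + j51.6)/(107.1 + j51.6)| = 0.438
|Γ|² = 0.192
P_refl = |Γ|²·P_inc = 28.2 W, P_del = (1 − |Γ|²)·P_inc = 119 W

P_reflected ≈ 28.2 W; P_delivered ≈ 119 W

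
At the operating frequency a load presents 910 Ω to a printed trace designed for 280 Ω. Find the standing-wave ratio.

VSWR ≈ 3.25

Γ = (910 − 280)/(910 + 280) = 0.529
VSWR = (1 + 0.529)/(1 − 0.529)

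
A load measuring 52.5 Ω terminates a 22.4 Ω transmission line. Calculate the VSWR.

For a purely resistive load, VSWR = R_L/Z_0 or Z_0/R_L (whichever > 1) = 52.5/22.4

VSWR ≈ 2.34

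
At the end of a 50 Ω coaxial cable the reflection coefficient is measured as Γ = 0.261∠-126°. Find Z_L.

Z_L ≈ 33.9 − j15.4 Ω

Z_L = Z_0·(1 + Γ)/(1 − Γ) = 50·(0.847 − j0.211)/(1.15 + j0.211)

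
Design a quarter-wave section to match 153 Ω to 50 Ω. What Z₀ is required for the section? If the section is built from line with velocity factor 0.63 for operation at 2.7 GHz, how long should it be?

Z_qwt ≈ 87.5 Ω; length ≈ 1.75 cm

Z_qwt = √(Z_0·R_L) = √(50 × 153) = √7650
λ = 0.63·c/f = 0.07 m, so l = λ/4 = 0.0175 m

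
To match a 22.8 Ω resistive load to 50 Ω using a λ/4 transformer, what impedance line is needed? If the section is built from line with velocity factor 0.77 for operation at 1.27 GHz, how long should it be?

Z_qwt ≈ 33.8 Ω; length ≈ 4.55 cm

Z_qwt = √(Z_0·R_L) = √(50 × 22.8) = √1140
λ = 0.77·c/f = 0.182 m, so l = λ/4 = 0.0455 m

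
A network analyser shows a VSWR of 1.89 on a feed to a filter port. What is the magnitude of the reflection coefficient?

|Γ| ≈ 0.308

|Γ| = (S − 1)/(S + 1) = (1.89 − 1)/(1.89 + 1) = 0.89/2.89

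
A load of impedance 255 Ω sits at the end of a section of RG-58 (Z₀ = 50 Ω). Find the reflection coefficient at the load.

Γ = 0.672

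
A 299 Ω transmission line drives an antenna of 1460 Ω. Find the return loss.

Γ = (1460 − 299)/(1460 + 299) = 0.66
RL = −20·log₁₀|Γ| = −20·log₁₀(0.66)

RL ≈ 3.61 dB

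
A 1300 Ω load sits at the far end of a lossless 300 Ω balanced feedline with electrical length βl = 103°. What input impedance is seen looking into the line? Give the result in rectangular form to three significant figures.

tan(βl) = tan(103°) = -4.33
Z_in = Z_0·(Z_L + jZ_0·tanβl)/(Z_0 + jZ_L·tanβl)
     = 300·(1300 − j1300)/(300 − j5630)

Z_in ≈ 72.7 + j65.4 Ω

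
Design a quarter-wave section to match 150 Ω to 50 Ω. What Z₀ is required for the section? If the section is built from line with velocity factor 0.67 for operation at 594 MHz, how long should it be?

Z_qwt = √(Z_0·R_L) = √(50 × 150) = √7500
λ = 0.67·c/f = 0.338 m, so l = λ/4 = 0.0846 m

Z_qwt ≈ 86.6 Ω; length ≈ 8.46 cm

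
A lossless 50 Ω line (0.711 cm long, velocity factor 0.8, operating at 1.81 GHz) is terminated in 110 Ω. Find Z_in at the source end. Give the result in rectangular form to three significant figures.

λ = v/f = 0.8·c / 1.81 GHz = 0.133 m
βl = 2π·l/λ = 2π × 0.0536 = 19.3°
tan(βl) = tan(19.3°) = 0.35
Z_in = Z_0·(Z_L + jZ_0·tanβl)/(Z_0 + jZ_L·tanβl)
     = 50·(110 + j17.5)/(50 + j38.5)

Z_in ≈ 77.5 − j42.2 Ω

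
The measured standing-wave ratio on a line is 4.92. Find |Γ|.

|Γ| ≈ 0.662

|Γ| = (S − 1)/(S + 1) = (4.92 − 1)/(4.92 + 1) = 3.92/5.92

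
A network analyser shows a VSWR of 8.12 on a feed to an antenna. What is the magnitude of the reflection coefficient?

|Γ| = (S − 1)/(S + 1) = (8.12 − 1)/(8.12 + 1) = 7.12/9.12

|Γ| ≈ 0.781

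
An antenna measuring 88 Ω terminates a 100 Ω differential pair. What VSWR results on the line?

VSWR ≈ 1.14

Γ = (88 − 100)/(88 + 100) = -0.0638
VSWR = (1 + 0.0638)/(1 − 0.0638)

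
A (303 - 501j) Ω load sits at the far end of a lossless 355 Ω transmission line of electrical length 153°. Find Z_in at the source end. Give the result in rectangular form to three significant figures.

Z_in ≈ 1420 − j223 Ω

tan(βl) = tan(153°) = -0.51
Z_in = Z_0·(Z_L + jZ_0·tanβl)/(Z_0 + jZ_L·tanβl)
     = 355·(303 − j682)/(99.7 − j154)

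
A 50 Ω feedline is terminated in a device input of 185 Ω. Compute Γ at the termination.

Γ = (Z_L − Z_0)/(Z_L + Z_0) = (185 − 50)/(185 + 50) = 135/235

Γ = 0.574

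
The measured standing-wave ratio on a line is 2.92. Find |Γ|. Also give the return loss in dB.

|Γ| ≈ 0.49; return loss ≈ 6.2 dB

|Γ| = (S − 1)/(S + 1) = (2.92 − 1)/(2.92 + 1) = 1.92/3.92
RL = −20·log₁₀|Γ| = −20·log₁₀(0.49)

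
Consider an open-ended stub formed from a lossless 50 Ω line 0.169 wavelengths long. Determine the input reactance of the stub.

X_in ≈ -27.9 Ω (capacitive)

βl = 2π × 0.169 = 60.8°
tan(βl) = 1.79
For an open-ended stub, Z_in = −jZ_0·cot(βl) = −jZ_0/tan(βl)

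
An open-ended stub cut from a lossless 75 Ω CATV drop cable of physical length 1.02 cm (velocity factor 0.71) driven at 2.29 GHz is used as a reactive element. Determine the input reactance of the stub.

λ = v/f = 0.71·c / 2.29 GHz = 0.093 m
βl = 2π·l/λ = 2π × 0.11 = 39.5°
tan(βl) = 0.824
For an open-ended stub, Z_in = −jZ_0·cot(βl) = −jZ_0/tan(βl)

X_in ≈ -91.1 Ω (capacitive)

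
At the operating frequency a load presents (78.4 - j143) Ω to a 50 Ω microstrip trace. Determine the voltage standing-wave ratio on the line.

VSWR ≈ 7.29

Γ = (Z_L − Z_0)/(Z_L + Z_0) = (28.4 − j143)/(128.4 − j143)
|Γ| = 146/192 = 0.759
VSWR = (1 + |Γ|)/(1 − |Γ|) = 1.76/0.241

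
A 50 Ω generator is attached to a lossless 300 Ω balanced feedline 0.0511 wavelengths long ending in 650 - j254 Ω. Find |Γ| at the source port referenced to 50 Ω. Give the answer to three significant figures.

|Γ| ≈ 0.851

βl = 2π × 0.0511 = 18.4°
tan(βl) = 0.333
Z_in = Z_0·(Z_L + jZ_0·tanβl)/(Z_0 + jZ_L·tanβl) = 334 − j308 Ω
Γ_s = (Z_in − Z_s)/(Z_in + Z_s) = (284 − j308)/(384 − j308), |Γ_s| = 0.851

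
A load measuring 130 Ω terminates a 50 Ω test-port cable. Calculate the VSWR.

VSWR ≈ 2.6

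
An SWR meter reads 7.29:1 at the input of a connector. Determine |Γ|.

|Γ| = (S − 1)/(S + 1) = (7.29 − 1)/(7.29 + 1) = 6.29/8.29

|Γ| ≈ 0.759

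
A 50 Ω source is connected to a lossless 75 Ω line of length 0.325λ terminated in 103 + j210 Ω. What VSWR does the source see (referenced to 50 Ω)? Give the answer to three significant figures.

VSWR ≈ 5.34

βl = 2π × 0.325 = 117°
tan(βl) = -1.96
Z_in = Z_0·(Z_L + jZ_0·tanβl)/(Z_0 + jZ_L·tanβl) = 10.1 + j13.9 Ω
Γ_s = (Z_in − Z_s)/(Z_in + Z_s) = (-39.9 + j13.9)/(60.1 + j13.9), |Γ_s| = 0.685
VSWR = (1 + |Γ_s|)/(1 − |Γ_s|)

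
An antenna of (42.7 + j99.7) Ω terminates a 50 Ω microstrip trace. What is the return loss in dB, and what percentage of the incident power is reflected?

Γ = (-7.3 + j99.7)/(92.7 + j99.7), |Γ| = 0.734
RL = −20·log₁₀(0.734) = 2.68 dB
P_refl/P_inc = |Γ|² = 0.539

RL ≈ 2.68 dB; 53.9% of incident power reflected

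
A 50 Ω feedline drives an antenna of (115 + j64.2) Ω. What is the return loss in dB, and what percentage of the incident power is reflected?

RL ≈ 5.75 dB; 26.6% of incident power reflected

Γ = (65 + j64.2)/(165 + j64.2), |Γ| = 0.516
RL = −20·log₁₀(0.516) = 5.75 dB
P_refl/P_inc = |Γ|² = 0.266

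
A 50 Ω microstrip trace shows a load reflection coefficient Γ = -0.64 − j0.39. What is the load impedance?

Z_L = Z_0·(1 + Γ)/(1 − Γ) = 50·(0.36 − j0.39)/(1.64 + j0.39)

Z_L ≈ 7.71 − j13.7 Ω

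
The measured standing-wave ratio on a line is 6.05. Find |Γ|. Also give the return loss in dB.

|Γ| ≈ 0.716; return loss ≈ 2.9 dB

|Γ| = (S − 1)/(S + 1) = (6.05 − 1)/(6.05 + 1) = 5.05/7.05
RL = −20·log₁₀|Γ| = −20·log₁₀(0.716)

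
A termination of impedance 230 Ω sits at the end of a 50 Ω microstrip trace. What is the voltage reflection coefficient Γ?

Γ = (Z_L − Z_0)/(Z_L + Z_0) = (230 − 50)/(230 + 50) = 180/280

Γ = 0.643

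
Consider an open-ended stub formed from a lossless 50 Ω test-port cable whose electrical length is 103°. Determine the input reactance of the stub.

tan(βl) = -4.33
For an open-ended stub, Z_in = −jZ_0·cot(βl) = −jZ_0/tan(βl)

X_in ≈ 11.5 Ω (inductive)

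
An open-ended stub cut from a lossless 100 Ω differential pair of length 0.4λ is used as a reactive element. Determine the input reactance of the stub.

βl = 2π × 0.4 = 144°
tan(βl) = -0.727
For an open-ended stub, Z_in = −jZ_0·cot(βl) = −jZ_0/tan(βl)

X_in ≈ 138 Ω (inductive)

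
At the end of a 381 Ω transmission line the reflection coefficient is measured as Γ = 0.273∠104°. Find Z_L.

Z_L = Z_0·(1 + Γ)/(1 − Γ) = 381·(0.934 + j0.265)/(1.07 − j0.265)

Z_L ≈ 292 + j167 Ω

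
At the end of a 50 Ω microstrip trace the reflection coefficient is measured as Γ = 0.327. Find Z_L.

Z_L = Z_0·(1 + Γ)/(1 − Γ) = 50·(1.33)/(0.673)

Z_L ≈ 98.6 Ω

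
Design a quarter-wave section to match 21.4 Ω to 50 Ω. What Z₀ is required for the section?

Z_qwt ≈ 32.7 Ω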